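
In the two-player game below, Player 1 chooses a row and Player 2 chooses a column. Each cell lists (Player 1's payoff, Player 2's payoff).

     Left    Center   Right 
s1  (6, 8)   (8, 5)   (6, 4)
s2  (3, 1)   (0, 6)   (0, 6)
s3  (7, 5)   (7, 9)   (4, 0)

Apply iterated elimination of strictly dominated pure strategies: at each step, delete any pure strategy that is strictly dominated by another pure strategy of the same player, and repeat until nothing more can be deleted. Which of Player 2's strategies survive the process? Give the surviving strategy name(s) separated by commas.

Left, Center

Row s2 is eliminated: s1 beats it against every remaining column (Left: 6>3, Center: 8>0, Right: 6>0).
Column Right is eliminated: Left beats it against every remaining row (s1: 8>4, s3: 5>0).
Among the remaining strategies, none is strictly dominated by another pure strategy of the same player, so the elimination stops.
Surviving strategies — Player 1: {s1, s3}; Player 2: {Left, Center}.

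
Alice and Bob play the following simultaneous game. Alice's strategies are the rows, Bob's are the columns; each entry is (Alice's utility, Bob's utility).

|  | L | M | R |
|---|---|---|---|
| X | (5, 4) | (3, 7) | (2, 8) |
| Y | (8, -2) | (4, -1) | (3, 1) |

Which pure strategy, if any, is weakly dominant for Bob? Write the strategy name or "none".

R vs L: X: 8>4, Y: 1>-2.
R vs M: X: 8>7, Y: 1>-1.
R is at least as good as every other strategy against every opponent action, so it is weakly dominant.

R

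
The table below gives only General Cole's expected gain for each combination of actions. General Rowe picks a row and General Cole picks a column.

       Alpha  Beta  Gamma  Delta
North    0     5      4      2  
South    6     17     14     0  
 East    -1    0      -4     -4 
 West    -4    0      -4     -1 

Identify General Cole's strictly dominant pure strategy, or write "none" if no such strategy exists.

Beta

Beta vs Alpha: North: 5>0, South: 17>6, East: 0>-1, West: 0>-4.
Beta vs Gamma: North: 5>4, South: 17>14, East: 0>-4, West: 0>-4.
Beta vs Delta: North: 5>2, South: 17>0, East: 0>-4, West: 0>-1.
Beta strictly beats every other strategy against every opponent action, so it is strictly dominant.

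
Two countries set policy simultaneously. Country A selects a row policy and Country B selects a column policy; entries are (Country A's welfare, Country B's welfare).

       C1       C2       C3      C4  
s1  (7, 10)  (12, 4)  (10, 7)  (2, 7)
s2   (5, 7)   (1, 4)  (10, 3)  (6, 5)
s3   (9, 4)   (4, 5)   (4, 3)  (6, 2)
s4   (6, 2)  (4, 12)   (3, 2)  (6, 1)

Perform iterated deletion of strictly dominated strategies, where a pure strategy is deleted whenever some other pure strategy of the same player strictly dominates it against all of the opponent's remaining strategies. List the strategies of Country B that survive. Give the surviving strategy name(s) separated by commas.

C1, C2

Country B's strategy C4 is strictly dominated by C1 (s1: 10>7, s2: 7>5, s3: 4>2, s4: 2>1) and is removed.
Row s4 is eliminated: s1 beats it against every remaining column (C1: 7>6, C2: 12>4, C3: 10>3).
Country B's strategy C3 is strictly dominated by C1 (s1: 10>7, s2: 7>3, s3: 4>3) and is removed.
Country A's strategy s2 is strictly dominated by s1 (C1: 7>5, C2: 12>1) and is removed.
Among the remaining strategies, none is strictly dominated by another pure strategy of the same player, so the elimination stops.
Surviving strategies — Country A: {s1, s3}; Country B: {C1, C2}.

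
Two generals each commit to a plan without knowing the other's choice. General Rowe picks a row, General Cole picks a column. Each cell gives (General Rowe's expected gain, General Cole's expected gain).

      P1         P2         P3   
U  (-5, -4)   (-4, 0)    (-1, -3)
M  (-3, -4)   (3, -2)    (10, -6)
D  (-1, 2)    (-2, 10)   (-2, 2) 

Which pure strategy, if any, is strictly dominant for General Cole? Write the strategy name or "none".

P2

P2 vs P1: U: 0>-4, M: -2>-4, D: 10>2.
P2 vs P3: U: 0>-3, M: -2>-6, D: 10>2.
P2 strictly beats every other strategy against every opponent action, so it is strictly dominant.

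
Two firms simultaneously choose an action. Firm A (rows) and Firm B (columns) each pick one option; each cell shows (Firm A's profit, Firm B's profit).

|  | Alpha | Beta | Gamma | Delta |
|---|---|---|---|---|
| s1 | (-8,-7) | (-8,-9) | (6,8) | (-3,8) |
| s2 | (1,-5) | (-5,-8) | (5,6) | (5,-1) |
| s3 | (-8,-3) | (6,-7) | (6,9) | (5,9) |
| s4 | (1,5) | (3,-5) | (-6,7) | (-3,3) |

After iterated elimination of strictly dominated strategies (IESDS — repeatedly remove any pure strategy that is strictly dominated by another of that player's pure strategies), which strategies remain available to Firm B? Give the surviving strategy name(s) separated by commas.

Firm B's strategy Alpha is strictly dominated by Gamma (s1: 8>-7, s2: 6>-5, s3: 9>-3, s4: 7>5) and is removed.
Firm A's strategy s4 is strictly dominated by s3 (Beta: 6>3, Gamma: 6>-6, Delta: 5>-3) and is removed.
Column Beta is eliminated: Gamma beats it against every remaining row (s1: 8>-9, s2: 6>-8, s3: 9>-7).
Among the remaining strategies, none is strictly dominated by another pure strategy of the same player, so the elimination stops.
Surviving strategies — Firm A: {s1, s2, s3}; Firm B: {Gamma, Delta}.

Gamma, Delta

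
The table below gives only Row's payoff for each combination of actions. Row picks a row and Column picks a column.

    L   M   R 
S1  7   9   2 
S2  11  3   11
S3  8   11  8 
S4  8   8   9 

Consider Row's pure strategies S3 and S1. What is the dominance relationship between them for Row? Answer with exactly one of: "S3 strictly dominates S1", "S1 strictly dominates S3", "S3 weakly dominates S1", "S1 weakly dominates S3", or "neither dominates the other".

S3 strictly dominates S1

S3's payoffs vs S1's, by Column's action — L: 8>7, M: 11>9, R: 8>2.
Every comparison favours S3, so S3 strictly dominates S1.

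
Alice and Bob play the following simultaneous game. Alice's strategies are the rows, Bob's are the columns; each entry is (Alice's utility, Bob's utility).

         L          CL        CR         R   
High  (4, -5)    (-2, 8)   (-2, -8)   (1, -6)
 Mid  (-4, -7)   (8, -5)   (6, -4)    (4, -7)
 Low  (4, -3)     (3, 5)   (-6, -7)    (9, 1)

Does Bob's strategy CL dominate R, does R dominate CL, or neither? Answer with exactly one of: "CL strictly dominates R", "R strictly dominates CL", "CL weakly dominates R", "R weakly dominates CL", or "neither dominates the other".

CL strictly dominates R

Compare CL to R across each choice by Alice: High: 8>-6, Mid: -5>-7, Low: 5>1.
Every comparison favours CL, so CL strictly dominates R.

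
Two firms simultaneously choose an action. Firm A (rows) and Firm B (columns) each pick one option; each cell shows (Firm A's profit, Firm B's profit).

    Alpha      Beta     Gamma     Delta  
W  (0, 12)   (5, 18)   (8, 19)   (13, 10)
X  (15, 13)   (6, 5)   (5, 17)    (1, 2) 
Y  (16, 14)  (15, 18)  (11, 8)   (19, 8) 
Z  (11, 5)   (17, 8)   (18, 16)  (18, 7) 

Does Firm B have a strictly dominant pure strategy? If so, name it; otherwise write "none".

Alpha fails to dominate Beta at W (12<18).
Beta fails to dominate Alpha at X (5<13).
Gamma fails to dominate Alpha at Y (8<14).
Delta fails to dominate Alpha at W (10<12).
No single strategy dominates all the others.

none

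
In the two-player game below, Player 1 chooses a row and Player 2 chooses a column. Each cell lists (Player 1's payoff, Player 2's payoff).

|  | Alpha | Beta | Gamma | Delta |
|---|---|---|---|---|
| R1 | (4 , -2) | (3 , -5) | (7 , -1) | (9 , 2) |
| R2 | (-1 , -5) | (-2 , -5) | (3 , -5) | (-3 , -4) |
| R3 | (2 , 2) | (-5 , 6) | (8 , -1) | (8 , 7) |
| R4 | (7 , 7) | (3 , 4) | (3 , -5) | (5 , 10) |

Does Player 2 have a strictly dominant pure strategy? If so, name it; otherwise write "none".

Delta

Delta vs Alpha: R1: 2>-2, R2: -4>-5, R3: 7>2, R4: 10>7.
Delta vs Beta: R1: 2>-5, R2: -4>-5, R3: 7>6, R4: 10>4.
Delta vs Gamma: R1: 2>-1, R2: -4>-5, R3: 7>-1, R4: 10>-5.
Delta strictly beats every other strategy against every opponent action, so it is strictly dominant.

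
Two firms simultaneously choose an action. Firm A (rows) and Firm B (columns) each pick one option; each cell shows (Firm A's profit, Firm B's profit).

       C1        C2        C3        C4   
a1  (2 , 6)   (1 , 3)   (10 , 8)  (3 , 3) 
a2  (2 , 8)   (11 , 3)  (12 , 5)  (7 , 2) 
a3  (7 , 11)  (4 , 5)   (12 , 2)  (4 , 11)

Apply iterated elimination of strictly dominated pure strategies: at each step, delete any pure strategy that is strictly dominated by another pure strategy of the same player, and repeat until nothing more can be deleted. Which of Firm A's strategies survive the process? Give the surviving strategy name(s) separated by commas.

a2, a3

Row a1 is eliminated: a3 beats it against every remaining column (C1: 7>2, C2: 4>1, C3: 12>10, C4: 4>3).
For Firm B, C1 strictly dominates C2 on the remaining rows (a2: 8>3, a3: 11>5); eliminate C2.
For Firm B, C1 strictly dominates C3 on the remaining rows (a2: 8>5, a3: 11>2); eliminate C3.
Among the remaining strategies, none is strictly dominated by another pure strategy of the same player, so the elimination stops.
Surviving strategies — Firm A: {a2, a3}; Firm B: {C1, C4}.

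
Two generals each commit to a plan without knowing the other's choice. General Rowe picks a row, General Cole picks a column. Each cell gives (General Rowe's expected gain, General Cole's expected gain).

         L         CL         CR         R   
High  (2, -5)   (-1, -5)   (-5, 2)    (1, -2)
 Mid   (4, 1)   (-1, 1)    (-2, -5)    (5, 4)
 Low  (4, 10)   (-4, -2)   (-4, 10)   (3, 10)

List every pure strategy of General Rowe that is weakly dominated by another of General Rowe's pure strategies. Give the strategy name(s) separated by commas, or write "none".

High: dominated, since Mid does at least as well everywhere (L: 4>2, CL: -1=-1, CR: -2>-5, R: 5>1).
Mid: no other strategy beats it everywhere (High at L (4>2); Low at CL (-1>-4)).
Low is weakly dominated by Mid (L: 4=4, CL: -1>-4, CR: -2>-4, R: 5>3).

High, Low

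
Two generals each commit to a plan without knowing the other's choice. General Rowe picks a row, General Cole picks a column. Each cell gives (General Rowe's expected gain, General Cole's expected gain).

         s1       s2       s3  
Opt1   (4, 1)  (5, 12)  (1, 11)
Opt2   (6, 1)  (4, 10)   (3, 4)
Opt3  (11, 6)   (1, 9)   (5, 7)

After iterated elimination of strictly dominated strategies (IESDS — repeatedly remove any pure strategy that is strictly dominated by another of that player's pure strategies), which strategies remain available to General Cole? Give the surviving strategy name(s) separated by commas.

s2

Column s1 is eliminated: s2 beats it against every remaining row (Opt1: 12>1, Opt2: 10>1, Opt3: 9>6).
General Cole's strategy s3 is strictly dominated by s2 (Opt1: 12>11, Opt2: 10>4, Opt3: 9>7) and is removed.
General Rowe's strategy Opt2 is strictly dominated by Opt1 (s2: 5>4) and is removed.
For General Rowe, Opt1 strictly dominates Opt3 on the remaining columns (s2: 5>1); eliminate Opt3.
Among the remaining strategies, none is strictly dominated by another pure strategy of the same player, so the elimination stops.
Surviving strategies — General Rowe: {Opt1}; General Cole: {s2}.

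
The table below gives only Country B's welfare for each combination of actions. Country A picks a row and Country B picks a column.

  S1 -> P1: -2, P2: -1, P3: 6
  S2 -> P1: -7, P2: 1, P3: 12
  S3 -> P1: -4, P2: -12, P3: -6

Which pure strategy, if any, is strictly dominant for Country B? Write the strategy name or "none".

P1 fails to dominate P2 at S1 (-2<-1).
P2 fails to dominate P1 at S3 (-12<-4).
P3 fails to dominate P1 at S3 (-6<-4).
No single strategy dominates all the others.

none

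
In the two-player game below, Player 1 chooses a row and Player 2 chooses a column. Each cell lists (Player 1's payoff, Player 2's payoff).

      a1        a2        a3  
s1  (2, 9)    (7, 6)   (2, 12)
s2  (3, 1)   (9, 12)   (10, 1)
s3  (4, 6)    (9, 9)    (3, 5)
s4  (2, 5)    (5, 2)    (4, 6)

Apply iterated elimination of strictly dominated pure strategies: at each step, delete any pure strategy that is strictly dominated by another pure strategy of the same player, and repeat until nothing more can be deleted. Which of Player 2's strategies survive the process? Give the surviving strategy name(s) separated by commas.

For Player 1, s2 strictly dominates s1 on the remaining columns (a1: 3>2, a2: 9>7, a3: 10>2); eliminate s1.
Row s4 is eliminated: s2 beats it against every remaining column (a1: 3>2, a2: 9>5, a3: 10>4).
Player 2's strategy a1 is strictly dominated by a2 (s2: 12>1, s3: 9>6) and is removed.
Column a3 is eliminated: a2 beats it against every remaining row (s2: 12>1, s3: 9>5).
Among the remaining strategies, none is strictly dominated by another pure strategy of the same player, so the elimination stops.
Surviving strategies — Player 1: {s2, s3}; Player 2: {a2}.

a2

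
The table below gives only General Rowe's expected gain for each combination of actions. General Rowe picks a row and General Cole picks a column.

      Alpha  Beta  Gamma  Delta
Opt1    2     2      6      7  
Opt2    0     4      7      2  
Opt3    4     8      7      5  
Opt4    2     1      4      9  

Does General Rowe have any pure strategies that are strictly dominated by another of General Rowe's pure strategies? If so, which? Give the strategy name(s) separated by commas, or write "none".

Opt1: no other strategy beats it everywhere (Opt2 at Alpha (2>0); Opt3 at Delta (7>5); Opt4 at Alpha (2=2)).
Opt2: no other strategy beats it everywhere (Opt1 at Beta (4>2); Opt3 at Gamma (7=7); Opt4 at Beta (4>1)).
Opt3 is not dominated — it holds its own against Opt1 at Alpha (4>2); Opt2 at Alpha (4>0); Opt4 at Alpha (4>2).
Opt4 is not dominated — it holds its own against Opt1 at Alpha (2=2); Opt2 at Alpha (2>0); Opt3 at Delta (9>5).

none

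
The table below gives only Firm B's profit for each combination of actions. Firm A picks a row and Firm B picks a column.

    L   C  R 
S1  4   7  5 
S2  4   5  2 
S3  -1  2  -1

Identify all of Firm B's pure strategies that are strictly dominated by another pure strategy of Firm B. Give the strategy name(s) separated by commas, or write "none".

L: dominated, since C does at least as well everywhere (S1: 7>4, S2: 5>4, S3: 2>-1).
C: no other strategy beats it everywhere (L at S1 (7>4); R at S1 (7>5)).
C strictly dominates R — S1: 7>5, S2: 5>2, S3: 2>-1.

L, R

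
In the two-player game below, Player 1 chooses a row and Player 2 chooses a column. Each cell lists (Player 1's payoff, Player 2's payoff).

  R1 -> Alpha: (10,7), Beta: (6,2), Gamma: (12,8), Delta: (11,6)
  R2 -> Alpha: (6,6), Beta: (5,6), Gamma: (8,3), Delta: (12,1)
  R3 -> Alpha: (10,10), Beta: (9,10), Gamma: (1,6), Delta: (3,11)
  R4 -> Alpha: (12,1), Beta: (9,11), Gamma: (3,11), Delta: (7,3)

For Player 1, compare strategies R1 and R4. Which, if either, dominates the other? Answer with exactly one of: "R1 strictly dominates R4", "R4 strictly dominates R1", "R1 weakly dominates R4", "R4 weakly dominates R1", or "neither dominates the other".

neither dominates the other

R1's payoffs vs R4's, by Player 2's action — Alpha: 10<12, Beta: 6<9, Gamma: 12>3, Delta: 11>7.
R1 does better at Gamma, Delta but worse at Alpha, Beta; neither strategy dominates the other.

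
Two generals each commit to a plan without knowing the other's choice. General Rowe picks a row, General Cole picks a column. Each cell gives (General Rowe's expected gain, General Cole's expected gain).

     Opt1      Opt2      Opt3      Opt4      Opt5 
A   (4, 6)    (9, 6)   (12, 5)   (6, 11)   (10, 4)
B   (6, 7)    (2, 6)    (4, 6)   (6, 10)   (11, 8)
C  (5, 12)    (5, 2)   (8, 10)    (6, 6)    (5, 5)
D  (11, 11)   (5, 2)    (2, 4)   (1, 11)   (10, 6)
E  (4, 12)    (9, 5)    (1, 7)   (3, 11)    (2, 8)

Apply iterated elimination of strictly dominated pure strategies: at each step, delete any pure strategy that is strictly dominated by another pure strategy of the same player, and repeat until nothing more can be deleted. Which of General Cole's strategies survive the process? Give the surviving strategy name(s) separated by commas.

General Cole's strategy Opt2 is strictly dominated by Opt4 (A: 11>6, B: 10>6, C: 6>2, D: 11>2, E: 11>5) and is removed.
General Rowe's strategy E is strictly dominated by B (Opt1: 6>4, Opt3: 4>1, Opt4: 6>3, Opt5: 11>2) and is removed.
Column Opt3 is eliminated: Opt1 beats it against every remaining row (A: 6>5, B: 7>6, C: 12>10, D: 11>4).
General Cole's strategy Opt5 is strictly dominated by Opt4 (A: 11>4, B: 10>8, C: 6>5, D: 11>6) and is removed.
Among the remaining strategies, none is strictly dominated by another pure strategy of the same player, so the elimination stops.
Surviving strategies — General Rowe: {A, B, C, D}; General Cole: {Opt1, Opt4}.

Opt1, Opt4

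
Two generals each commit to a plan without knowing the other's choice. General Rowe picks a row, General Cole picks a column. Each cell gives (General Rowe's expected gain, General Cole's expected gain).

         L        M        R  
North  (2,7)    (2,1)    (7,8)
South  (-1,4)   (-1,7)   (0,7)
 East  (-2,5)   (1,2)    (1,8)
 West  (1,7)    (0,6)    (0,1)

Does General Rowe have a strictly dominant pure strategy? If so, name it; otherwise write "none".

North vs South: L: 2>-1, M: 2>-1, R: 7>0.
North vs East: L: 2>-2, M: 2>1, R: 7>1.
North vs West: L: 2>1, M: 2>0, R: 7>0.
North strictly beats every other strategy against every opponent action, so it is strictly dominant.

North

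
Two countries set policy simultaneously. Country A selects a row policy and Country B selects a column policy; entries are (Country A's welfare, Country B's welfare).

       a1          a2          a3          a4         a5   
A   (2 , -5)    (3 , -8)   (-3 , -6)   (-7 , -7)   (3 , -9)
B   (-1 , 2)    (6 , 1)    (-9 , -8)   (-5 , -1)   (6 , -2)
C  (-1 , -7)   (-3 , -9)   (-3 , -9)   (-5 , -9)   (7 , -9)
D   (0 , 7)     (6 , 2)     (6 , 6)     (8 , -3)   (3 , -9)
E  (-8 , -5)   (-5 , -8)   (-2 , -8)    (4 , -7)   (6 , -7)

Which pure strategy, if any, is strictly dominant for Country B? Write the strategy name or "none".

a1 vs a2: A: -5>-8, B: 2>1, C: -7>-9, D: 7>2, E: -5>-8.
a1 vs a3: A: -5>-6, B: 2>-8, C: -7>-9, D: 7>6, E: -5>-8.
a1 vs a4: A: -5>-7, B: 2>-1, C: -7>-9, D: 7>-3, E: -5>-7.
a1 vs a5: A: -5>-9, B: 2>-2, C: -7>-9, D: 7>-9, E: -5>-7.
a1 strictly beats every other strategy against every opponent action, so it is strictly dominant.

a1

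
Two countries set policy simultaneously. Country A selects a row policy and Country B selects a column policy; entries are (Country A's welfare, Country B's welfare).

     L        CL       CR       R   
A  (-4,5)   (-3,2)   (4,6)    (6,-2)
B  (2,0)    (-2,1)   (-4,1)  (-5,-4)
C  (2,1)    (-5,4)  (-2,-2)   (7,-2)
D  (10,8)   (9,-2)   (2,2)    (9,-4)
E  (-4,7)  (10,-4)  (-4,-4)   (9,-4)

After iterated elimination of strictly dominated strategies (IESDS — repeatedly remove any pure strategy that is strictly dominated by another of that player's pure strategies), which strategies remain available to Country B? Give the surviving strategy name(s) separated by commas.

L, CR

Row B is eliminated: D beats it against every remaining column (L: 10>2, CL: 9>-2, CR: 2>-4, R: 9>-5).
For Country A, D strictly dominates C on the remaining columns (L: 10>2, CL: 9>-5, CR: 2>-2, R: 9>7); eliminate C.
For Country B, L strictly dominates CL on the remaining rows (A: 5>2, D: 8>-2, E: 7>-4); eliminate CL.
Country B's strategy R is strictly dominated by L (A: 5>-2, D: 8>-4, E: 7>-4) and is removed.
Country A's strategy E is strictly dominated by D (L: 10>-4, CR: 2>-4) and is removed.
Among the remaining strategies, none is strictly dominated by another pure strategy of the same player, so the elimination stops.
Surviving strategies — Country A: {A, D}; Country B: {L, CR}.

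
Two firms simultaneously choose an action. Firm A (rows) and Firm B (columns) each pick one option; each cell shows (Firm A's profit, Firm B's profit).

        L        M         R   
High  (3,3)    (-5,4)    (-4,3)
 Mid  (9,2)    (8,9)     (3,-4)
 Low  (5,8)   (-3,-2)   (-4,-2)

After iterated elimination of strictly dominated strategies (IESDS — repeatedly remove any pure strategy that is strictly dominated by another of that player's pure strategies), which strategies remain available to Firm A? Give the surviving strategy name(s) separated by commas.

Mid

Row High is eliminated: Mid beats it against every remaining column (L: 9>3, M: 8>-5, R: 3>-4).
Firm A's strategy Low is strictly dominated by Mid (L: 9>5, M: 8>-3, R: 3>-4) and is removed.
For Firm B, M strictly dominates L on the remaining rows (Mid: 9>2); eliminate L.
For Firm B, M strictly dominates R on the remaining rows (Mid: 9>-4); eliminate R.
Among the remaining strategies, none is strictly dominated by another pure strategy of the same player, so the elimination stops.
Surviving strategies — Firm A: {Mid}; Firm B: {M}.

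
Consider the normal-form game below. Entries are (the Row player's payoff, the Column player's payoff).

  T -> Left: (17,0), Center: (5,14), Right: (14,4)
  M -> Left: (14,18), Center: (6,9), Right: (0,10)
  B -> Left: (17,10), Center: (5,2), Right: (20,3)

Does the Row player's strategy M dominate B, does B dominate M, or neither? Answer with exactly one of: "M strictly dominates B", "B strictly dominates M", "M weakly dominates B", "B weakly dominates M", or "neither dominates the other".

M's payoffs vs B's, by the Column player's action — Left: 14<17, Center: 6>5, Right: 0<20.
M does better at Center but worse at Left, Right; neither strategy dominates the other.

neither dominates the other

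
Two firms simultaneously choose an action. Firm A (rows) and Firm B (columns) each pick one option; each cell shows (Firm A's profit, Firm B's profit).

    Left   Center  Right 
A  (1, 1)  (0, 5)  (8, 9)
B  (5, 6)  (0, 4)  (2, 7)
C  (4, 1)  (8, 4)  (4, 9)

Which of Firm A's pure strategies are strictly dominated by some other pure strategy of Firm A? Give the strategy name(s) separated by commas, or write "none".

A is not dominated — it holds its own against B at Center (0=0); C at Right (8>4).
B: no other strategy beats it everywhere (A at Left (5>1); C at Left (5>4)).
C is not dominated — it holds its own against A at Left (4>1); B at Center (8>0).

none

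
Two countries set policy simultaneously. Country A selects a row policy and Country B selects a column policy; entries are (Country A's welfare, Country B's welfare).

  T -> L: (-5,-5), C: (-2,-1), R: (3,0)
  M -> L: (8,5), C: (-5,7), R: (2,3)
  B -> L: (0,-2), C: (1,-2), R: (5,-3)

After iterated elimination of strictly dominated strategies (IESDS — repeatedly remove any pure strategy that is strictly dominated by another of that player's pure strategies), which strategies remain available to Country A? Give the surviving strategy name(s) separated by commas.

Row T is eliminated: B beats it against every remaining column (L: 0>-5, C: 1>-2, R: 5>3).
Column R is eliminated: L beats it against every remaining row (M: 5>3, B: -2>-3).
Among the remaining strategies, none is strictly dominated by another pure strategy of the same player, so the elimination stops.
Surviving strategies — Country A: {M, B}; Country B: {L, C}.

M, B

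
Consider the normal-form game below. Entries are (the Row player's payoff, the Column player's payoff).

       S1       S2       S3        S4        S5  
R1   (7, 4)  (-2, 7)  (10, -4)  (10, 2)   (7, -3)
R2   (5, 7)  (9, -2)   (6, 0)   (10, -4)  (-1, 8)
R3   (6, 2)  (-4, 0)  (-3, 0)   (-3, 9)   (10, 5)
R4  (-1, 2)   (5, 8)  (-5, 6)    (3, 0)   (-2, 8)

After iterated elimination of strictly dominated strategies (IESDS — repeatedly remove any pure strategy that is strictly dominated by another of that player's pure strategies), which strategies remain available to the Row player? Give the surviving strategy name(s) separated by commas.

R1, R2, R3

For the Row player, R2 strictly dominates R4 on the remaining columns (S1: 5>-1, S2: 9>5, S3: 6>-5, S4: 10>3, S5: -1>-2); eliminate R4.
For the Column player, S1 strictly dominates S3 on the remaining rows (R1: 4>-4, R2: 7>0, R3: 2>0); eliminate S3.
Among the remaining strategies, none is strictly dominated by another pure strategy of the same player, so the elimination stops.
Surviving strategies — the Row player: {R1, R2, R3}; the Column player: {S1, S2, S4, S5}.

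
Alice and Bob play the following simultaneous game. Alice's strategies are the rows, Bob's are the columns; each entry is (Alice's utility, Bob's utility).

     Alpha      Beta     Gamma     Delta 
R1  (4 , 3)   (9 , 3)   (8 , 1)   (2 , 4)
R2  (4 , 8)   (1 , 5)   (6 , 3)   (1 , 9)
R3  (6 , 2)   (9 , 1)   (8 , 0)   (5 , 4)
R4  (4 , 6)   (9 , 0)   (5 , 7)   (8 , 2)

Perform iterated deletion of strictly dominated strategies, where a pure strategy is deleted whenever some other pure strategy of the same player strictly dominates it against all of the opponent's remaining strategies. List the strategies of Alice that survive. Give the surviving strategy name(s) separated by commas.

R1, R3, R4

For Alice, R3 strictly dominates R2 on the remaining columns (Alpha: 6>4, Beta: 9>1, Gamma: 8>6, Delta: 5>1); eliminate R2.
Column Beta is eliminated: Delta beats it against every remaining row (R1: 4>3, R3: 4>1, R4: 2>0).
Among the remaining strategies, none is strictly dominated by another pure strategy of the same player, so the elimination stops.
Surviving strategies — Alice: {R1, R3, R4}; Bob: {Alpha, Gamma, Delta}.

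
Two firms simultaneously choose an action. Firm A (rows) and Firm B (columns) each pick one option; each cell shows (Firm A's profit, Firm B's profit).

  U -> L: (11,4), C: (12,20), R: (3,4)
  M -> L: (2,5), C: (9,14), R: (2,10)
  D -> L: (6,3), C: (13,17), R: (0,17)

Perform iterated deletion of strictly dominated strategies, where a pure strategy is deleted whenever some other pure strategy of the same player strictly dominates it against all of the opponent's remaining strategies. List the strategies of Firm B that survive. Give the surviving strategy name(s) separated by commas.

C, R

For Firm A, U strictly dominates M on the remaining columns (L: 11>2, C: 12>9, R: 3>2); eliminate M.
Firm B's strategy L is strictly dominated by C (U: 20>4, D: 17>3) and is removed.
Among the remaining strategies, none is strictly dominated by another pure strategy of the same player, so the elimination stops.
Surviving strategies — Firm A: {U, D}; Firm B: {C, R}.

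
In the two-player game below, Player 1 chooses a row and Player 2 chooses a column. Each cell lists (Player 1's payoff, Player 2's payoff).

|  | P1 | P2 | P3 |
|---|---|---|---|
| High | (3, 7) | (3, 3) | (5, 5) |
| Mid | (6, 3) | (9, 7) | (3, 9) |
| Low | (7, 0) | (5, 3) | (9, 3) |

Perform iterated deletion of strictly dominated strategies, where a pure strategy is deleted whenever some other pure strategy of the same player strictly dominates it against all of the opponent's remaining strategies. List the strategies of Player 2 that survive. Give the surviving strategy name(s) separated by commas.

Row High is eliminated: Low beats it against every remaining column (P1: 7>3, P2: 5>3, P3: 9>5).
Column P1 is eliminated: P2 beats it against every remaining row (Mid: 7>3, Low: 3>0).
Among the remaining strategies, none is strictly dominated by another pure strategy of the same player, so the elimination stops.
Surviving strategies — Player 1: {Mid, Low}; Player 2: {P2, P3}.

P2, P3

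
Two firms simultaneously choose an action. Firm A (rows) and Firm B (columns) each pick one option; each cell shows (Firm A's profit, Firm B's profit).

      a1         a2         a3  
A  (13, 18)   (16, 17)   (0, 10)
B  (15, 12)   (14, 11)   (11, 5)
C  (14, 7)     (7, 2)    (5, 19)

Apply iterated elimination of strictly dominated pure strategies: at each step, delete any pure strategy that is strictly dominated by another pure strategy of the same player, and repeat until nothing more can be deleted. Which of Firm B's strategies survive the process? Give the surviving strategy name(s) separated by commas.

a1

Row C is eliminated: B beats it against every remaining column (a1: 15>14, a2: 14>7, a3: 11>5).
Column a2 is eliminated: a1 beats it against every remaining row (A: 18>17, B: 12>11).
For Firm A, B strictly dominates A on the remaining columns (a1: 15>13, a3: 11>0); eliminate A.
For Firm B, a1 strictly dominates a3 on the remaining rows (B: 12>5); eliminate a3.
Among the remaining strategies, none is strictly dominated by another pure strategy of the same player, so the elimination stops.
Surviving strategies — Firm A: {B}; Firm B: {a1}.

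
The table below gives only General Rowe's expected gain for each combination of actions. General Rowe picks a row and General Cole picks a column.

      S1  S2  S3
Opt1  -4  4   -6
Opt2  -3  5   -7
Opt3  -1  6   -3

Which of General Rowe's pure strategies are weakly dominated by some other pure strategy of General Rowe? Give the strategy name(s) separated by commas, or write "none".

Opt1, Opt2

Opt1 is weakly dominated by Opt3 (S1: -1>-4, S2: 6>4, S3: -3>-6).
Opt2 is weakly dominated by Opt3 (S1: -1>-3, S2: 6>5, S3: -3>-7).
Opt3 is not dominated — it holds its own against Opt1 at S1 (-1>-4); Opt2 at S1 (-1>-3).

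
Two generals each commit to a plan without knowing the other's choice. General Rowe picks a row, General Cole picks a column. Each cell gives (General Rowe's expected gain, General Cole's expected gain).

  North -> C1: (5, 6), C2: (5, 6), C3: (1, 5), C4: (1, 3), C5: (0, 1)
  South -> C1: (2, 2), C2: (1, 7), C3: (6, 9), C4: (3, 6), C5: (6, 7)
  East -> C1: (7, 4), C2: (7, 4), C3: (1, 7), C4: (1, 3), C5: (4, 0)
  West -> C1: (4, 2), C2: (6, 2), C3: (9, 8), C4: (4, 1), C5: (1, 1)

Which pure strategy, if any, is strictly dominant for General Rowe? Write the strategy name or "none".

none

North fails to dominate South at C3 (1<6).
South fails to dominate North at C1 (2<5).
East fails to dominate North at C3 (1=1).
West fails to dominate North at C1 (4<5).
No single strategy dominates all the others.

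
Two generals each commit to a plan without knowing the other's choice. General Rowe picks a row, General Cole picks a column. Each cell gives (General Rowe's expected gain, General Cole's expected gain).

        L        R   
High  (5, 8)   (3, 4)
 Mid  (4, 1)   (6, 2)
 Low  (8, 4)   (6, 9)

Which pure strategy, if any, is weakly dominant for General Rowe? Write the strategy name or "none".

Low

Low vs High: L: 8>5, R: 6>3.
Low vs Mid: L: 8>4, R: 6=6.
Low is at least as good as every other strategy against every opponent action, so it is weakly dominant.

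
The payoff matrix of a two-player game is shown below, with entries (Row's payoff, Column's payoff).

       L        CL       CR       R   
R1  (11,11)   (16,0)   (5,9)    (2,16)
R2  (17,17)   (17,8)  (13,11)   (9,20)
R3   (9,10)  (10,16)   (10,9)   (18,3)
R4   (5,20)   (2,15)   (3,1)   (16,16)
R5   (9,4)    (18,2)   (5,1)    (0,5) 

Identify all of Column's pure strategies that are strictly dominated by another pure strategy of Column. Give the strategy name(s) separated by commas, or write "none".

L: no other strategy beats it everywhere (CL at R1 (11>0); CR at R1 (11>9); R at R3 (10>3)).
Nothing dominates CL: L at R3 (16>10); CR at R3 (16>9); R at R3 (16>3).
L strictly dominates CR — R1: 11>9, R2: 17>11, R3: 10>9, R4: 20>1, R5: 4>1.
R: no other strategy beats it everywhere (L at R1 (16>11); CL at R1 (16>0); CR at R1 (16>9)).

CR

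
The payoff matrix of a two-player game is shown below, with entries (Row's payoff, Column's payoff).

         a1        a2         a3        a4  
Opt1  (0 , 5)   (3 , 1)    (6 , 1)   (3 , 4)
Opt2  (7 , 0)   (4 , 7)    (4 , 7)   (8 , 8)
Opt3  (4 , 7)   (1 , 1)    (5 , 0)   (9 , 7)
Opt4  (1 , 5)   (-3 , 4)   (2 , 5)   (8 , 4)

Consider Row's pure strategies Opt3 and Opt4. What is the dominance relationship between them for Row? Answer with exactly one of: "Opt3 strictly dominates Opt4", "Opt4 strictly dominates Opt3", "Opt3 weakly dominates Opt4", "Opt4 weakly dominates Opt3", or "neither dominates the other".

Opt3 strictly dominates Opt4

Compare Opt3 to Opt4 across each choice by Column: a1: 4>1, a2: 1>-3, a3: 5>2, a4: 9>8.
Every comparison favours Opt3, so Opt3 strictly dominates Opt4.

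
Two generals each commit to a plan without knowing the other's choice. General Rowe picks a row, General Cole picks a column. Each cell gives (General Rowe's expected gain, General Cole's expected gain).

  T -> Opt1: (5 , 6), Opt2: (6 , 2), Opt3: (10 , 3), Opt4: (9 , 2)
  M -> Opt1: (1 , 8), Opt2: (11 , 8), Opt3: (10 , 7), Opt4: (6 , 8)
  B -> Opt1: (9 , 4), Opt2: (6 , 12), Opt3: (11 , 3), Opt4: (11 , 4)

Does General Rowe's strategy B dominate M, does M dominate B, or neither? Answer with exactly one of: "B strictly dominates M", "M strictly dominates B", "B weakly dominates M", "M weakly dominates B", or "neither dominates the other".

neither dominates the other

B's payoffs vs M's, by General Cole's action — Opt1: 9>1, Opt2: 6<11, Opt3: 11>10, Opt4: 11>6.
B does better at Opt1, Opt3, Opt4 but worse at Opt2; neither strategy dominates the other.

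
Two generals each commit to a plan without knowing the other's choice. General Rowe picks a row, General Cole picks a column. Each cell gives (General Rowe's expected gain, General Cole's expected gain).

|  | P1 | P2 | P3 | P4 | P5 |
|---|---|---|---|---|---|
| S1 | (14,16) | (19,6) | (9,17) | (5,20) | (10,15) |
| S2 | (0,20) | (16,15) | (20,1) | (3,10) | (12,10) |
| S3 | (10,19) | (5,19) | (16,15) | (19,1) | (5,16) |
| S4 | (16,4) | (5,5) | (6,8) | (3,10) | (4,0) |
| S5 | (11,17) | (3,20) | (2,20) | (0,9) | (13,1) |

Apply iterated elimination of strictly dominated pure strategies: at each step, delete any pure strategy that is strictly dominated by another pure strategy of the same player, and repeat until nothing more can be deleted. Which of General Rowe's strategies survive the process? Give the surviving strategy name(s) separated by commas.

S1, S2, S3, S4

General Cole's strategy P5 is strictly dominated by P1 (S1: 16>15, S2: 20>10, S3: 19>16, S4: 4>0, S5: 17>1) and is removed.
Row S5 is eliminated: S1 beats it against every remaining column (P1: 14>11, P2: 19>3, P3: 9>2, P4: 5>0).
Among the remaining strategies, none is strictly dominated by another pure strategy of the same player, so the elimination stops.
Surviving strategies — General Rowe: {S1, S2, S3, S4}; General Cole: {P1, P2, P3, P4}.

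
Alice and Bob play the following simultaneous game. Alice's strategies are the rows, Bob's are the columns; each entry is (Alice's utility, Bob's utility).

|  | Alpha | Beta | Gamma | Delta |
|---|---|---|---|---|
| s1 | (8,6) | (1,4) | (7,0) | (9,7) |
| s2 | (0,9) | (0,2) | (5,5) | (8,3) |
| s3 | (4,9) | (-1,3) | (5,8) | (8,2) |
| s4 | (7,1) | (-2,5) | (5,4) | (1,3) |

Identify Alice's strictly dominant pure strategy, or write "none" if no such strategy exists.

s1 vs s2: Alpha: 8>0, Beta: 1>0, Gamma: 7>5, Delta: 9>8.
s1 vs s3: Alpha: 8>4, Beta: 1>-1, Gamma: 7>5, Delta: 9>8.
s1 vs s4: Alpha: 8>7, Beta: 1>-2, Gamma: 7>5, Delta: 9>1.
s1 strictly beats every other strategy against every opponent action, so it is strictly dominant.

s1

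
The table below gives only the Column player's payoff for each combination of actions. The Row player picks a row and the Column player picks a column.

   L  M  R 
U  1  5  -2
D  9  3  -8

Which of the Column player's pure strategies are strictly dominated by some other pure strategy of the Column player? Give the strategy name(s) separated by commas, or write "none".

R

L is not dominated — it holds its own against M at D (9>3); R at U (1>-2).
M is not dominated — it holds its own against L at U (5>1); R at U (5>-2).
L strictly dominates R — U: 1>-2, D: 9>-8.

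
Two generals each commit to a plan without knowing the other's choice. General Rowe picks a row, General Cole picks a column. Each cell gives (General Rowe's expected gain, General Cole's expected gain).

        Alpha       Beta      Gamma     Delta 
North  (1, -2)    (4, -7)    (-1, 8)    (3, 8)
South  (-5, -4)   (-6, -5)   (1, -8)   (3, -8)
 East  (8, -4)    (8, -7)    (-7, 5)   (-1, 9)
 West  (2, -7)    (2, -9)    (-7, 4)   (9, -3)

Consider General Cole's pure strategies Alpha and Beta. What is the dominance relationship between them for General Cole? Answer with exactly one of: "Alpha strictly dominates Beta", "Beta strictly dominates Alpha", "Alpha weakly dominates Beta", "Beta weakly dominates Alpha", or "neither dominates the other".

Alpha's payoffs vs Beta's, by General Rowe's action — North: -2>-7, South: -4>-5, East: -4>-7, West: -7>-9.
Alpha gives a strictly higher payoff against each opponent action, so Alpha strictly dominates Beta.

Alpha strictly dominates Beta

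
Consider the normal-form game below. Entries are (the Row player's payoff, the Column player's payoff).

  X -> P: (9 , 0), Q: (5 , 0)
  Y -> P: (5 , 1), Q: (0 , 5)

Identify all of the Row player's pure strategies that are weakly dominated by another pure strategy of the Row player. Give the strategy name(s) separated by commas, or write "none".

X is not dominated — it holds its own against Y at P (9>5).
Y: dominated, since X does at least as well everywhere (P: 9>5, Q: 5>0).

Y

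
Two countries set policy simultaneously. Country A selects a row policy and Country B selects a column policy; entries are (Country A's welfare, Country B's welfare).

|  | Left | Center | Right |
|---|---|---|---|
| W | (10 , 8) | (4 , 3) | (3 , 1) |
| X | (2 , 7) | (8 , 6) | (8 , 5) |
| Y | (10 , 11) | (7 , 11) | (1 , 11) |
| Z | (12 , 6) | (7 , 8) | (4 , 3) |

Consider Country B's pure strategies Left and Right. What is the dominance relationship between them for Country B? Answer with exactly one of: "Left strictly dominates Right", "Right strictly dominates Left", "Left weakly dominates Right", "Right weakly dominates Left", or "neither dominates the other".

Left's payoffs vs Right's, by Country A's action — W: 8>1, X: 7>5, Y: 11=11, Z: 6>3.
Left is at least as good everywhere and strictly better somewhere (tied only at Y), so Left weakly but not strictly dominates Right.

Left weakly dominates Right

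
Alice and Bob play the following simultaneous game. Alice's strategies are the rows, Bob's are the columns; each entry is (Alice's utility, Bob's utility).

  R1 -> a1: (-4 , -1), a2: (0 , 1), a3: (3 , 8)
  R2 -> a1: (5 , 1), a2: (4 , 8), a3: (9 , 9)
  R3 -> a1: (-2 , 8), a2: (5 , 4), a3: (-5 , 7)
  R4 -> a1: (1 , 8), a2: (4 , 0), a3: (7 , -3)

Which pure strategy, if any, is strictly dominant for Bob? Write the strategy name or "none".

none

a1 fails to dominate a2 at R1 (-1<1).
a2 fails to dominate a1 at R3 (4<8).
a3 fails to dominate a1 at R3 (7<8).
No single strategy dominates all the others.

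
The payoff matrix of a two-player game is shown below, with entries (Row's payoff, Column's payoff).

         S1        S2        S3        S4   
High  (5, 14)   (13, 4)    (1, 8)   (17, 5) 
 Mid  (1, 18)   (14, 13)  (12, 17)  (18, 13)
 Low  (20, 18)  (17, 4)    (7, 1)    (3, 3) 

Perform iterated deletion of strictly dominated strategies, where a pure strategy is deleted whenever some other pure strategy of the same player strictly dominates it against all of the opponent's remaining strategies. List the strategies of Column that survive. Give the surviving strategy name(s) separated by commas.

S1

For Column, S1 strictly dominates S2 on the remaining rows (High: 14>4, Mid: 18>13, Low: 18>4); eliminate S2.
Column's strategy S3 is strictly dominated by S1 (High: 14>8, Mid: 18>17, Low: 18>1) and is removed.
For Column, S1 strictly dominates S4 on the remaining rows (High: 14>5, Mid: 18>13, Low: 18>3); eliminate S4.
Row's strategy High is strictly dominated by Low (S1: 20>5) and is removed.
Row Mid is eliminated: Low beats it against every remaining column (S1: 20>1).
Among the remaining strategies, none is strictly dominated by another pure strategy of the same player, so the elimination stops.
Surviving strategies — Row: {Low}; Column: {S1}.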